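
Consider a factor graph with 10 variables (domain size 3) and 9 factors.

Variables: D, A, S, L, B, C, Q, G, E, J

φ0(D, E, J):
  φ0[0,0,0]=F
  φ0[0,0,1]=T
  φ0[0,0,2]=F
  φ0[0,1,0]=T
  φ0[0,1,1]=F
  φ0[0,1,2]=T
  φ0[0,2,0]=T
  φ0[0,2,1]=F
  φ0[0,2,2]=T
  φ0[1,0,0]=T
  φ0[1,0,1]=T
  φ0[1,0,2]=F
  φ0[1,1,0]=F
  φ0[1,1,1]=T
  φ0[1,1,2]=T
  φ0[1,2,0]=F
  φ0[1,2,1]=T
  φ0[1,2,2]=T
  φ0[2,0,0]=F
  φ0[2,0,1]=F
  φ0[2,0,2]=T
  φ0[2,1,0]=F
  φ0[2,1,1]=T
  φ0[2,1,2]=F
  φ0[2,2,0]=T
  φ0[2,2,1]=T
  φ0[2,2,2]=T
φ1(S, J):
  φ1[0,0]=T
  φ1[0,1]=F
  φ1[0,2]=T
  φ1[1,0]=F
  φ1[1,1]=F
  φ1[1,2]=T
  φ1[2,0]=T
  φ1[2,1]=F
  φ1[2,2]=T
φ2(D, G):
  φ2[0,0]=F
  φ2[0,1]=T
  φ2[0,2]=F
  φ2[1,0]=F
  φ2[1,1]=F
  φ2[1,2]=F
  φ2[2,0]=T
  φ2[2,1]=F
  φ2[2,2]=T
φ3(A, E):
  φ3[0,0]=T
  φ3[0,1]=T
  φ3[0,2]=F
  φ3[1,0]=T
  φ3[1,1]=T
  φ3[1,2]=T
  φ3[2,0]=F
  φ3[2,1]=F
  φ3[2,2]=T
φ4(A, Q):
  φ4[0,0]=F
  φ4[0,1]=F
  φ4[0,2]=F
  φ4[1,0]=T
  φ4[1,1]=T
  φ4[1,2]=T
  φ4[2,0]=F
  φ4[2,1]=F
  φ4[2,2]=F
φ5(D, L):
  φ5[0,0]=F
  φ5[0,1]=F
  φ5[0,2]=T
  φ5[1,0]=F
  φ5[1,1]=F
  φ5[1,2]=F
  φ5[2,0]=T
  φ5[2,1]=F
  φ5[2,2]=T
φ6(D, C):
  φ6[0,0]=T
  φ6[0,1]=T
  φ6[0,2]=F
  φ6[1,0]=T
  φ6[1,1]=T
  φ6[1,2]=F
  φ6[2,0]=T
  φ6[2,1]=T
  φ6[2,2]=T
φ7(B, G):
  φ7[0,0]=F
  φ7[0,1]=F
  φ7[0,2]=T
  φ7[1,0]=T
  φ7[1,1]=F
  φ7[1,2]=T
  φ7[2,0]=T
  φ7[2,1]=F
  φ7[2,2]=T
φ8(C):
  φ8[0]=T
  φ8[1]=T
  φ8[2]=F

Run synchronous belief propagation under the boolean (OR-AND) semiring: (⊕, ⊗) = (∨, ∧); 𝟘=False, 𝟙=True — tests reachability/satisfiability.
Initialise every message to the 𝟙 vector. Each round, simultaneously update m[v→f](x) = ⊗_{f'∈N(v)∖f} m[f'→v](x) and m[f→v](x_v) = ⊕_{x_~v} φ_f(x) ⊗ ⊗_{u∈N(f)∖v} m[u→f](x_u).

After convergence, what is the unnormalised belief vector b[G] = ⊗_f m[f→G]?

b[G] = [T, F, T]

init: all messages = 𝟙 over 3 values
r1 m[φ0→D] = [T, T, T]
r1 m[φ0→E] = [T, T, T]
r1 m[φ0→J] = [T, T, T]
r1 m[φ1→S] = [T, T, T]
r1 m[φ1→J] = [T, F, T]
r1 m[φ2→D] = [T, F, T]
r1 m[φ2→G] = [T, T, T]
r1 m[φ3→A] = [T, T, T]
r1 m[φ3→E] = [T, T, T]
r1 m[φ4→A] = [F, T, F]
r1 m[φ4→Q] = [T, T, T]
r1 m[φ5→D] = [T, F, T]
r1 m[φ5→L] = [T, F, T]
r1 m[φ6→D] = [T, T, T]
r1 m[φ6→C] = [T, T, T]
r1 m[φ7→B] = [T, T, T]
r1 m[φ7→G] = [T, F, T]
r1 m[φ8→C] = [T, T, F]
r1 m[D→φ0] = [T, T, T]
r1 m[D→φ2] = [T, T, T]
r1 m[D→φ5] = [T, T, T]
r1 m[D→φ6] = [T, T, T]
r1 m[A→φ3] = [T, T, T]
r1 m[A→φ4] = [T, T, T]
r1 m[S→φ1] = [T, T, T]
r1 m[L→φ5] = [T, T, T]
r1 m[B→φ7] = [T, T, T]
r1 m[C→φ6] = [T, T, T]
r1 m[C→φ8] = [T, T, T]
r1 m[Q→φ4] = [T, T, T]
r1 m[G→φ2] = [T, T, T]
r1 m[G→φ7] = [T, T, T]
r1 m[E→φ0] = [T, T, T]
r1 m[E→φ3] = [T, T, T]
r1 m[J→φ0] = [T, T, T]
r1 m[J→φ1] = [T, T, T]
r2 m[φ0→D] = [T, T, T]
r2 m[φ0→E] = [T, T, T]
r2 m[φ0→J] = [T, T, T]
r2 m[φ1→S] = [T, T, T]
r2 m[φ1→J] = [T, F, T]
r2 m[φ2→D] = [T, F, T]
r2 m[φ2→G] = [T, T, T]
r2 m[φ3→A] = [T, T, T]
r2 m[φ3→E] = [T, T, T]
r2 m[φ4→A] = [F, T, F]
r2 m[φ4→Q] = [T, T, T]
r2 m[φ5→D] = [T, F, T]
r2 m[φ5→L] = [T, F, T]
r2 m[φ6→D] = [T, T, T]
r2 m[φ6→C] = [T, T, T]
r2 m[φ7→B] = [T, T, T]
r2 m[φ7→G] = [T, F, T]
r2 m[φ8→C] = [T, T, F]
r2 m[D→φ0] = [T, F, T]
r2 m[D→φ2] = [T, F, T]
r2 m[D→φ5] = [T, F, T]
r2 m[D→φ6] = [T, F, T]
r2 m[A→φ3] = [F, T, F]
r2 m[A→φ4] = [T, T, T]
r2 m[S→φ1] = [T, T, T]
r2 m[L→φ5] = [T, T, T]
r2 m[B→φ7] = [T, T, T]
r2 m[C→φ6] = [T, T, F]
r2 m[C→φ8] = [T, T, T]
r2 m[Q→φ4] = [T, T, T]
r2 m[G→φ2] = [T, F, T]
r2 m[G→φ7] = [T, T, T]
r2 m[E→φ0] = [T, T, T]
r2 m[E→φ3] = [T, T, T]
r2 m[J→φ0] = [T, F, T]
r2 m[J→φ1] = [T, T, T]
r3 m[φ0→D] = [T, T, T]
r3 m[φ0→E] = [T, T, T]
r3 m[φ0→J] = [T, T, T]
r3 m[φ1→S] = [T, T, T]
r3 m[φ1→J] = [T, F, T]
r3 m[φ2→D] = [F, F, T]
r3 m[φ2→G] = [T, T, T]
r3 m[φ3→A] = [T, T, T]
r3 m[φ3→E] = [T, T, T]
r3 m[φ4→A] = [F, T, F]
r3 m[φ4→Q] = [T, T, T]
r3 m[φ5→D] = [T, F, T]
r3 m[φ5→L] = [T, F, T]
r3 m[φ6→D] = [T, T, T]
r3 m[φ6→C] = [T, T, T]
r3 m[φ7→B] = [T, T, T]
r3 m[φ7→G] = [T, F, T]
r3 m[φ8→C] = [T, T, F]
r3 m[D→φ0] = [T, F, T]
r3 m[D→φ2] = [T, F, T]
r3 m[D→φ5] = [T, F, T]
r3 m[D→φ6] = [T, F, T]
r3 m[A→φ3] = [F, T, F]
r3 m[A→φ4] = [T, T, T]
r3 m[S→φ1] = [T, T, T]
r3 m[L→φ5] = [T, T, T]
r3 m[B→φ7] = [T, T, T]
r3 m[C→φ6] = [T, T, F]
r3 m[C→φ8] = [T, T, T]
r3 m[Q→φ4] = [T, T, T]
r3 m[G→φ2] = [T, F, T]
r3 m[G→φ7] = [T, T, T]
r3 m[E→φ0] = [T, T, T]
r3 m[E→φ3] = [T, T, T]
r3 m[J→φ0] = [T, F, T]
r3 m[J→φ1] = [T, T, T]
r4 m[φ0→D] = [T, T, T]
r4 m[φ0→E] = [T, T, T]
r4 m[φ0→J] = [T, T, T]
r4 m[φ1→S] = [T, T, T]
r4 m[φ1→J] = [T, F, T]
r4 m[φ2→D] = [F, F, T]
r4 m[φ2→G] = [T, T, T]
r4 m[φ3→A] = [T, T, T]
r4 m[φ3→E] = [T, T, T]
r4 m[φ4→A] = [F, T, F]
r4 m[φ4→Q] = [T, T, T]
r4 m[φ5→D] = [T, F, T]
r4 m[φ5→L] = [T, F, T]
r4 m[φ6→D] = [T, T, T]
r4 m[φ6→C] = [T, T, T]
r4 m[φ7→B] = [T, T, T]
r4 m[φ7→G] = [T, F, T]
r4 m[φ8→C] = [T, T, F]
r4 m[D→φ0] = [F, F, T]
r4 m[D→φ2] = [T, F, T]
r4 m[D→φ5] = [F, F, T]
r4 m[D→φ6] = [F, F, T]
r4 m[A→φ3] = [F, T, F]
r4 m[A→φ4] = [T, T, T]
r4 m[S→φ1] = [T, T, T]
r4 m[L→φ5] = [T, T, T]
r4 m[B→φ7] = [T, T, T]
r4 m[C→φ6] = [T, T, F]
r4 m[C→φ8] = [T, T, T]
r4 m[Q→φ4] = [T, T, T]
r4 m[G→φ2] = [T, F, T]
r4 m[G→φ7] = [T, T, T]
r4 m[E→φ0] = [T, T, T]
r4 m[E→φ3] = [T, T, T]
r4 m[J→φ0] = [T, F, T]
r4 m[J→φ1] = [T, T, T]
r5 m[φ0→D] = [T, T, T]
r5 m[φ0→E] = [T, F, T]
r5 m[φ0→J] = [T, T, T]
r5 m[φ1→S] = [T, T, T]
r5 m[φ1→J] = [T, F, T]
r5 m[φ2→D] = [F, F, T]
r5 m[φ2→G] = [T, T, T]
r5 m[φ3→A] = [T, T, T]
r5 m[φ3→E] = [T, T, T]
r5 m[φ4→A] = [F, T, F]
r5 m[φ4→Q] = [T, T, T]
r5 m[φ5→D] = [T, F, T]
r5 m[φ5→L] = [T, F, T]
r5 m[φ6→D] = [T, T, T]
r5 m[φ6→C] = [T, T, T]
r5 m[φ7→B] = [T, T, T]
r5 m[φ7→G] = [T, F, T]
r5 m[φ8→C] = [T, T, F]
r5 m[D→φ0] = [F, F, T]
r5 m[D→φ2] = [T, F, T]
r5 m[D→φ5] = [F, F, T]
r5 m[D→φ6] = [F, F, T]
r5 m[A→φ3] = [F, T, F]
r5 m[A→φ4] = [T, T, T]
r5 m[S→φ1] = [T, T, T]
r5 m[L→φ5] = [T, T, T]
r5 m[B→φ7] = [T, T, T]
r5 m[C→φ6] = [T, T, F]
r5 m[C→φ8] = [T, T, T]
r5 m[Q→φ4] = [T, T, T]
r5 m[G→φ2] = [T, F, T]
r5 m[G→φ7] = [T, T, T]
r5 m[E→φ0] = [T, T, T]
r5 m[E→φ3] = [T, T, T]
r5 m[J→φ0] = [T, F, T]
r5 m[J→φ1] = [T, T, T]
r6 m[φ0→D] = [T, T, T]
r6 m[φ0→E] = [T, F, T]
r6 m[φ0→J] = [T, T, T]
r6 m[φ1→S] = [T, T, T]
r6 m[φ1→J] = [T, F, T]
r6 m[φ2→D] = [F, F, T]
r6 m[φ2→G] = [T, T, T]
r6 m[φ3→A] = [T, T, T]
r6 m[φ3→E] = [T, T, T]
r6 m[φ4→A] = [F, T, F]
r6 m[φ4→Q] = [T, T, T]
r6 m[φ5→D] = [T, F, T]
r6 m[φ5→L] = [T, F, T]
r6 m[φ6→D] = [T, T, T]
r6 m[φ6→C] = [T, T, T]
r6 m[φ7→B] = [T, T, T]
r6 m[φ7→G] = [T, F, T]
r6 m[φ8→C] = [T, T, F]
r6 m[D→φ0] = [F, F, T]
r6 m[D→φ2] = [T, F, T]
r6 m[D→φ5] = [F, F, T]
r6 m[D→φ6] = [F, F, T]
r6 m[A→φ3] = [F, T, F]
r6 m[A→φ4] = [T, T, T]
r6 m[S→φ1] = [T, T, T]
r6 m[L→φ5] = [T, T, T]
r6 m[B→φ7] = [T, T, T]
r6 m[C→φ6] = [T, T, F]
r6 m[C→φ8] = [T, T, T]
r6 m[Q→φ4] = [T, T, T]
r6 m[G→φ2] = [T, F, T]
r6 m[G→φ7] = [T, T, T]
r6 m[E→φ0] = [T, T, T]
r6 m[E→φ3] = [T, F, T]
r6 m[J→φ0] = [T, F, T]
r6 m[J→φ1] = [T, T, T]
r7 m[φ0→D] = [T, T, T]
r7 m[φ0→E] = [T, F, T]
r7 m[φ0→J] = [T, T, T]
r7 m[φ1→S] = [T, T, T]
r7 m[φ1→J] = [T, F, T]
r7 m[φ2→D] = [F, F, T]
r7 m[φ2→G] = [T, T, T]
r7 m[φ3→A] = [T, T, T]
r7 m[φ3→E] = [T, T, T]
r7 m[φ4→A] = [F, T, F]
r7 m[φ4→Q] = [T, T, T]
r7 m[φ5→D] = [T, F, T]
r7 m[φ5→L] = [T, F, T]
r7 m[φ6→D] = [T, T, T]
r7 m[φ6→C] = [T, T, T]
r7 m[φ7→B] = [T, T, T]
r7 m[φ7→G] = [T, F, T]
r7 m[φ8→C] = [T, T, F]
r7 m[D→φ0] = [F, F, T]
r7 m[D→φ2] = [T, F, T]
r7 m[D→φ5] = [F, F, T]
r7 m[D→φ6] = [F, F, T]
r7 m[A→φ3] = [F, T, F]
r7 m[A→φ4] = [T, T, T]
r7 m[S→φ1] = [T, T, T]
r7 m[L→φ5] = [T, T, T]
r7 m[B→φ7] = [T, T, T]
r7 m[C→φ6] = [T, T, F]
r7 m[C→φ8] = [T, T, T]
r7 m[Q→φ4] = [T, T, T]
r7 m[G→φ2] = [T, F, T]
r7 m[G→φ7] = [T, T, T]
r7 m[E→φ0] = [T, T, T]
r7 m[E→φ3] = [T, F, T]
r7 m[J→φ0] = [T, F, T]
r7 m[J→φ1] = [T, T, T]
fixed point reached at round 7
b[G] = ⊗ incoming = [T, F, T]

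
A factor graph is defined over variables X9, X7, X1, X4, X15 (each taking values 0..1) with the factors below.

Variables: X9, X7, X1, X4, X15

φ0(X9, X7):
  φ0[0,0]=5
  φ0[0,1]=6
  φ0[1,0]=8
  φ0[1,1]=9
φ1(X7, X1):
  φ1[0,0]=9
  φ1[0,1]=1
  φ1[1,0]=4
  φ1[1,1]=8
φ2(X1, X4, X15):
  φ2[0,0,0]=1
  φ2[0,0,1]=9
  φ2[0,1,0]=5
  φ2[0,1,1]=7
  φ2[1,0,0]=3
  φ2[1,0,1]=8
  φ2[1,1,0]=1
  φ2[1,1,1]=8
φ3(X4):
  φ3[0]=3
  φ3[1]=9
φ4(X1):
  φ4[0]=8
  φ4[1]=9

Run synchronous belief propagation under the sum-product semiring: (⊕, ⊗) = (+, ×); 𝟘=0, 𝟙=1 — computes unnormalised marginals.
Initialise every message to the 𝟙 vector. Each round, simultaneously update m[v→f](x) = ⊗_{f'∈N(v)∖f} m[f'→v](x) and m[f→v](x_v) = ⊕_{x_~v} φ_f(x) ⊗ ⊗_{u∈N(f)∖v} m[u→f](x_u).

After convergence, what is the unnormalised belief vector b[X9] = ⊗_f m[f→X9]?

init: all messages = 𝟙 over 2 values
r1 m[φ0→X9] = [11, 17]
r1 m[φ0→X7] = [13, 15]
r1 m[φ1→X7] = [10, 12]
r1 m[φ1→X1] = [13, 9]
r1 m[φ2→X1] = [22, 20]
r1 m[φ2→X4] = [21, 21]
r1 m[φ2→X15] = [10, 32]
r1 m[φ3→X4] = [3, 9]
r1 m[φ4→X1] = [8, 9]
r1 m[X9→φ0] = [1, 1]
r1 m[X7→φ0] = [1, 1]
r1 m[X7→φ1] = [1, 1]
r1 m[X1→φ1] = [1, 1]
r1 m[X1→φ2] = [1, 1]
r1 m[X1→φ4] = [1, 1]
r1 m[X4→φ2] = [1, 1]
r1 m[X4→φ3] = [1, 1]
r1 m[X15→φ2] = [1, 1]
r2 m[φ0→X9] = [11, 17]
r2 m[φ0→X7] = [13, 15]
r2 m[φ1→X7] = [10, 12]
r2 m[φ1→X1] = [13, 9]
r2 m[φ2→X1] = [22, 20]
r2 m[φ2→X4] = [21, 21]
r2 m[φ2→X15] = [10, 32]
r2 m[φ3→X4] = [3, 9]
r2 m[φ4→X1] = [8, 9]
r2 m[X9→φ0] = [1, 1]
r2 m[X7→φ0] = [10, 12]
r2 m[X7→φ1] = [13, 15]
r2 m[X1→φ1] = [176, 180]
r2 m[X1→φ2] = [104, 81]
r2 m[X1→φ4] = [286, 180]
r2 m[X4→φ2] = [3, 9]
r2 m[X4→φ3] = [21, 21]
r2 m[X15→φ2] = [1, 1]
r3 m[φ0→X9] = [122, 188]
r3 m[φ0→X7] = [13, 15]
r3 m[φ1→X7] = [1764, 2144]
r3 m[φ1→X1] = [177, 133]
r3 m[φ2→X1] = [138, 114]
r3 m[φ2→X4] = [1931, 1977]
r3 m[φ2→X15] = [6450, 17136]
r3 m[φ3→X4] = [3, 9]
r3 m[φ4→X1] = [8, 9]
r3 m[X9→φ0] = [1, 1]
r3 m[X7→φ0] = [10, 12]
r3 m[X7→φ1] = [13, 15]
r3 m[X1→φ1] = [176, 180]
r3 m[X1→φ2] = [104, 81]
r3 m[X1→φ4] = [286, 180]
r3 m[X4→φ2] = [3, 9]
r3 m[X4→φ3] = [21, 21]
r3 m[X15→φ2] = [1, 1]
r4 m[φ0→X9] = [122, 188]
r4 m[φ0→X7] = [13, 15]
r4 m[φ1→X7] = [1764, 2144]
r4 m[φ1→X1] = [177, 133]
r4 m[φ2→X1] = [138, 114]
r4 m[φ2→X4] = [1931, 1977]
r4 m[φ2→X15] = [6450, 17136]
r4 m[φ3→X4] = [3, 9]
r4 m[φ4→X1] = [8, 9]
r4 m[X9→φ0] = [1, 1]
r4 m[X7→φ0] = [1764, 2144]
r4 m[X7→φ1] = [13, 15]
r4 m[X1→φ1] = [1104, 1026]
r4 m[X1→φ2] = [1416, 1197]
r4 m[X1→φ4] = [24426, 15162]
r4 m[X4→φ2] = [3, 9]
r4 m[X4→φ3] = [1931, 1977]
r4 m[X15→φ2] = [1, 1]
r5 m[φ0→X9] = [21684, 33408]
r5 m[φ0→X7] = [13, 15]
r5 m[φ1→X7] = [10962, 12624]
r5 m[φ1→X1] = [177, 133]
r5 m[φ2→X1] = [138, 114]
r5 m[φ2→X4] = [27327, 27765]
r5 m[φ2→X15] = [89514, 242352]
r5 m[φ3→X4] = [3, 9]
r5 m[φ4→X1] = [8, 9]
r5 m[X9→φ0] = [1, 1]
r5 m[X7→φ0] = [1764, 2144]
r5 m[X7→φ1] = [13, 15]
r5 m[X1→φ1] = [1104, 1026]
r5 m[X1→φ2] = [1416, 1197]
r5 m[X1→φ4] = [24426, 15162]
r5 m[X4→φ2] = [3, 9]
r5 m[X4→φ3] = [1931, 1977]
r5 m[X15→φ2] = [1, 1]
r6 m[φ0→X9] = [21684, 33408]
r6 m[φ0→X7] = [13, 15]
r6 m[φ1→X7] = [10962, 12624]
r6 m[φ1→X1] = [177, 133]
r6 m[φ2→X1] = [138, 114]
r6 m[φ2→X4] = [27327, 27765]
r6 m[φ2→X15] = [89514, 242352]
r6 m[φ3→X4] = [3, 9]
r6 m[φ4→X1] = [8, 9]
r6 m[X9→φ0] = [1, 1]
r6 m[X7→φ0] = [10962, 12624]
r6 m[X7→φ1] = [13, 15]
r6 m[X1→φ1] = [1104, 1026]
r6 m[X1→φ2] = [1416, 1197]
r6 m[X1→φ4] = [24426, 15162]
r6 m[X4→φ2] = [3, 9]
r6 m[X4→φ3] = [27327, 27765]
r6 m[X15→φ2] = [1, 1]
r7 m[φ0→X9] = [130554, 201312]
r7 m[φ0→X7] = [13, 15]
r7 m[φ1→X7] = [10962, 12624]
r7 m[φ1→X1] = [177, 133]
r7 m[φ2→X1] = [138, 114]
r7 m[φ2→X4] = [27327, 27765]
r7 m[φ2→X15] = [89514, 242352]
r7 m[φ3→X4] = [3, 9]
r7 m[φ4→X1] = [8, 9]
r7 m[X9→φ0] = [1, 1]
r7 m[X7→φ0] = [10962, 12624]
r7 m[X7→φ1] = [13, 15]
r7 m[X1→φ1] = [1104, 1026]
r7 m[X1→φ2] = [1416, 1197]
r7 m[X1→φ4] = [24426, 15162]
r7 m[X4→φ2] = [3, 9]
r7 m[X4→φ3] = [27327, 27765]
r7 m[X15→φ2] = [1, 1]
r8 m[φ0→X9] = [130554, 201312]
r8 m[φ0→X7] = [13, 15]
r8 m[φ1→X7] = [10962, 12624]
r8 m[φ1→X1] = [177, 133]
r8 m[φ2→X1] = [138, 114]
r8 m[φ2→X4] = [27327, 27765]
r8 m[φ2→X15] = [89514, 242352]
r8 m[φ3→X4] = [3, 9]
r8 m[φ4→X1] = [8, 9]
r8 m[X9→φ0] = [1, 1]
r8 m[X7→φ0] = [10962, 12624]
r8 m[X7→φ1] = [13, 15]
r8 m[X1→φ1] = [1104, 1026]
r8 m[X1→φ2] = [1416, 1197]
r8 m[X1→φ4] = [24426, 15162]
r8 m[X4→φ2] = [3, 9]
r8 m[X4→φ3] = [27327, 27765]
r8 m[X15→φ2] = [1, 1]
fixed point reached at round 8
b[X9] = ⊗ incoming = [130554, 201312]

b[X9] = [130554, 201312]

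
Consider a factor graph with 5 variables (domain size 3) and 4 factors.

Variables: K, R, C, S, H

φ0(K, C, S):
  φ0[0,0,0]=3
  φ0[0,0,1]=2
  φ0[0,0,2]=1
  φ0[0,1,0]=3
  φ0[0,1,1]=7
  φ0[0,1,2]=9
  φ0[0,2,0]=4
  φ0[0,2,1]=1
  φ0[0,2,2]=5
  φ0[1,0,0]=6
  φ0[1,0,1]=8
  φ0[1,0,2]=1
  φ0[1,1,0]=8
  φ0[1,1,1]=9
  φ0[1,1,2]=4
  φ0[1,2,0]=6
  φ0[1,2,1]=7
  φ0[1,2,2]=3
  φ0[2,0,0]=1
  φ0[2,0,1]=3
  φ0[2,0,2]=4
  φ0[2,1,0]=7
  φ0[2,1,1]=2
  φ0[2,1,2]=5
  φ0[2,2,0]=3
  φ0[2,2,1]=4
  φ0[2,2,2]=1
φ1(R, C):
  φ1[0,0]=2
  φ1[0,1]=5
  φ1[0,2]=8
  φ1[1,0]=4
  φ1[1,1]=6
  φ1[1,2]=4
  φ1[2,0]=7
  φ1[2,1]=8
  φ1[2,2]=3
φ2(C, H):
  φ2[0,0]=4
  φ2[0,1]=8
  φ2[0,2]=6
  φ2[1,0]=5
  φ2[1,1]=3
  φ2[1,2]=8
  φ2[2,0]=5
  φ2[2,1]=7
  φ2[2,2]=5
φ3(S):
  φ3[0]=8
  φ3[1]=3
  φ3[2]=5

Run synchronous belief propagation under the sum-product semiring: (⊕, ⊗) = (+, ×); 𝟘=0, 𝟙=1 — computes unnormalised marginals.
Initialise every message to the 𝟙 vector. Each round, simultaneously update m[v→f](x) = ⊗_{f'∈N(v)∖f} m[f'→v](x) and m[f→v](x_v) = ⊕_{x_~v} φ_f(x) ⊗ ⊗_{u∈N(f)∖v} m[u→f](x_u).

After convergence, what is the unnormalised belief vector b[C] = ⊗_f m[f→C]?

init: all messages = 𝟙 over 3 values
r1 m[φ0→K] = [35, 52, 30]
r1 m[φ0→C] = [29, 54, 34]
r1 m[φ0→S] = [41, 43, 33]
r1 m[φ1→R] = [15, 14, 18]
r1 m[φ1→C] = [13, 19, 15]
r1 m[φ2→C] = [18, 16, 17]
r1 m[φ2→H] = [14, 18, 19]
r1 m[φ3→S] = [8, 3, 5]
r1 m[K→φ0] = [1, 1, 1]
r1 m[R→φ1] = [1, 1, 1]
r1 m[C→φ0] = [1, 1, 1]
r1 m[C→φ1] = [1, 1, 1]
r1 m[C→φ2] = [1, 1, 1]
r1 m[S→φ0] = [1, 1, 1]
r1 m[S→φ3] = [1, 1, 1]
r1 m[H→φ2] = [1, 1, 1]
r2 m[φ0→K] = [35, 52, 30]
r2 m[φ0→C] = [29, 54, 34]
r2 m[φ0→S] = [41, 43, 33]
r2 m[φ1→R] = [15, 14, 18]
r2 m[φ1→C] = [13, 19, 15]
r2 m[φ2→C] = [18, 16, 17]
r2 m[φ2→H] = [14, 18, 19]
r2 m[φ3→S] = [8, 3, 5]
r2 m[K→φ0] = [1, 1, 1]
r2 m[R→φ1] = [1, 1, 1]
r2 m[C→φ0] = [234, 304, 255]
r2 m[C→φ1] = [522, 864, 578]
r2 m[C→φ2] = [377, 1026, 510]
r2 m[S→φ0] = [8, 3, 5]
r2 m[S→φ3] = [41, 43, 33]
r2 m[H→φ2] = [1, 1, 1]
r3 m[φ0→K] = [50850, 73182, 45561]
r3 m[φ0→C] = [149, 288, 185]
r3 m[φ0→S] = [11127, 11574, 9171]
r3 m[φ1→R] = [9988, 9584, 12300]
r3 m[φ1→C] = [13, 19, 15]
r3 m[φ2→C] = [18, 16, 17]
r3 m[φ2→H] = [9188, 9664, 13020]
r3 m[φ3→S] = [8, 3, 5]
r3 m[K→φ0] = [1, 1, 1]
r3 m[R→φ1] = [1, 1, 1]
r3 m[C→φ0] = [234, 304, 255]
r3 m[C→φ1] = [522, 864, 578]
r3 m[C→φ2] = [377, 1026, 510]
r3 m[S→φ0] = [8, 3, 5]
r3 m[S→φ3] = [41, 43, 33]
r3 m[H→φ2] = [1, 1, 1]
r4 m[φ0→K] = [50850, 73182, 45561]
r4 m[φ0→C] = [149, 288, 185]
r4 m[φ0→S] = [11127, 11574, 9171]
r4 m[φ1→R] = [9988, 9584, 12300]
r4 m[φ1→C] = [13, 19, 15]
r4 m[φ2→C] = [18, 16, 17]
r4 m[φ2→H] = [9188, 9664, 13020]
r4 m[φ3→S] = [8, 3, 5]
r4 m[K→φ0] = [1, 1, 1]
r4 m[R→φ1] = [1, 1, 1]
r4 m[C→φ0] = [234, 304, 255]
r4 m[C→φ1] = [2682, 4608, 3145]
r4 m[C→φ2] = [1937, 5472, 2775]
r4 m[S→φ0] = [8, 3, 5]
r4 m[S→φ3] = [11127, 11574, 9171]
r4 m[H→φ2] = [1, 1, 1]
r5 m[φ0→K] = [50850, 73182, 45561]
r5 m[φ0→C] = [149, 288, 185]
r5 m[φ0→S] = [11127, 11574, 9171]
r5 m[φ1→R] = [53564, 50956, 65073]
r5 m[φ1→C] = [13, 19, 15]
r5 m[φ2→C] = [18, 16, 17]
r5 m[φ2→H] = [48983, 51337, 69273]
r5 m[φ3→S] = [8, 3, 5]
r5 m[K→φ0] = [1, 1, 1]
r5 m[R→φ1] = [1, 1, 1]
r5 m[C→φ0] = [234, 304, 255]
r5 m[C→φ1] = [2682, 4608, 3145]
r5 m[C→φ2] = [1937, 5472, 2775]
r5 m[S→φ0] = [8, 3, 5]
r5 m[S→φ3] = [11127, 11574, 9171]
r5 m[H→φ2] = [1, 1, 1]
r6 m[φ0→K] = [50850, 73182, 45561]
r6 m[φ0→C] = [149, 288, 185]
r6 m[φ0→S] = [11127, 11574, 9171]
r6 m[φ1→R] = [53564, 50956, 65073]
r6 m[φ1→C] = [13, 19, 15]
r6 m[φ2→C] = [18, 16, 17]
r6 m[φ2→H] = [48983, 51337, 69273]
r6 m[φ3→S] = [8, 3, 5]
r6 m[K→φ0] = [1, 1, 1]
r6 m[R→φ1] = [1, 1, 1]
r6 m[C→φ0] = [234, 304, 255]
r6 m[C→φ1] = [2682, 4608, 3145]
r6 m[C→φ2] = [1937, 5472, 2775]
r6 m[S→φ0] = [8, 3, 5]
r6 m[S→φ3] = [11127, 11574, 9171]
r6 m[H→φ2] = [1, 1, 1]
fixed point reached at round 6
b[C] = ⊗ incoming = [34866, 87552, 47175]

b[C] = [34866, 87552, 47175]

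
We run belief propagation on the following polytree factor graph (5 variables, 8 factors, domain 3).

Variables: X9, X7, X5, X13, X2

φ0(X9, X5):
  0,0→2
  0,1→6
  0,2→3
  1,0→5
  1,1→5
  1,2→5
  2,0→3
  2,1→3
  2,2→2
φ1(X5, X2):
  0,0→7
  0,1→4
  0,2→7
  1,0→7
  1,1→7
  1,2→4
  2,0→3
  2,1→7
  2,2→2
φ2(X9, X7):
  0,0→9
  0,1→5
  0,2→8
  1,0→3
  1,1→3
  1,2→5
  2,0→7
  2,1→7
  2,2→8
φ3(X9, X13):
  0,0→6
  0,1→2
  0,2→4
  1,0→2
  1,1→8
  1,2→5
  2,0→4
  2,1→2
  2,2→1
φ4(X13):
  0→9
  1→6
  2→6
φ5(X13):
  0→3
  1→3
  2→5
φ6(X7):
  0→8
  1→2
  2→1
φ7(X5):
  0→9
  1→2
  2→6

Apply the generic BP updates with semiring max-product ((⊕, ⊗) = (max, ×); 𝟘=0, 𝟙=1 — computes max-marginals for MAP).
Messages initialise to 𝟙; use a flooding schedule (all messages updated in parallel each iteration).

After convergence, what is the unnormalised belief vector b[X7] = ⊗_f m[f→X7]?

b[X7] = [1469664, 285768, 236250]

init: all messages = 𝟙 over 3 values
r1 m[φ0→X9] = [6, 5, 3]
r1 m[φ0→X5] = [5, 6, 5]
r1 m[φ1→X5] = [7, 7, 7]
r1 m[φ1→X2] = [7, 7, 7]
r1 m[φ2→X9] = [9, 5, 8]
r1 m[φ2→X7] = [9, 7, 8]
r1 m[φ3→X9] = [6, 8, 4]
r1 m[φ3→X13] = [6, 8, 5]
r1 m[φ4→X13] = [9, 6, 6]
r1 m[φ5→X13] = [3, 3, 5]
r1 m[φ6→X7] = [8, 2, 1]
r1 m[φ7→X5] = [9, 2, 6]
r1 m[X9→φ0] = [1, 1, 1]
r1 m[X9→φ2] = [1, 1, 1]
r1 m[X9→φ3] = [1, 1, 1]
r1 m[X7→φ2] = [1, 1, 1]
r1 m[X7→φ6] = [1, 1, 1]
r1 m[X5→φ0] = [1, 1, 1]
r1 m[X5→φ1] = [1, 1, 1]
r1 m[X5→φ7] = [1, 1, 1]
r1 m[X13→φ3] = [1, 1, 1]
r1 m[X13→φ4] = [1, 1, 1]
r1 m[X13→φ5] = [1, 1, 1]
r1 m[X2→φ1] = [1, 1, 1]
r2 m[φ0→X9] = [6, 5, 3]
r2 m[φ0→X5] = [5, 6, 5]
r2 m[φ1→X5] = [7, 7, 7]
r2 m[φ1→X2] = [7, 7, 7]
r2 m[φ2→X9] = [9, 5, 8]
r2 m[φ2→X7] = [9, 7, 8]
r2 m[φ3→X9] = [6, 8, 4]
r2 m[φ3→X13] = [6, 8, 5]
r2 m[φ4→X13] = [9, 6, 6]
r2 m[φ5→X13] = [3, 3, 5]
r2 m[φ6→X7] = [8, 2, 1]
r2 m[φ7→X5] = [9, 2, 6]
r2 m[X9→φ0] = [54, 40, 32]
r2 m[X9→φ2] = [36, 40, 12]
r2 m[X9→φ3] = [54, 25, 24]
r2 m[X7→φ2] = [8, 2, 1]
r2 m[X7→φ6] = [9, 7, 8]
r2 m[X5→φ0] = [63, 14, 42]
r2 m[X5→φ1] = [45, 12, 30]
r2 m[X5→φ7] = [35, 42, 35]
r2 m[X13→φ3] = [27, 18, 30]
r2 m[X13→φ4] = [18, 24, 25]
r2 m[X13→φ5] = [54, 48, 30]
r2 m[X2→φ1] = [1, 1, 1]
r3 m[φ0→X9] = [126, 315, 189]
r3 m[φ0→X5] = [200, 324, 200]
r3 m[φ1→X5] = [7, 7, 7]
r3 m[φ1→X2] = [315, 210, 315]
r3 m[φ2→X9] = [72, 24, 56]
r3 m[φ2→X7] = [324, 180, 288]
r3 m[φ3→X9] = [162, 150, 108]
r3 m[φ3→X13] = [324, 200, 216]
r3 m[φ4→X13] = [9, 6, 6]
r3 m[φ5→X13] = [3, 3, 5]
r3 m[φ6→X7] = [8, 2, 1]
r3 m[φ7→X5] = [9, 2, 6]
r3 m[X9→φ0] = [54, 40, 32]
r3 m[X9→φ2] = [36, 40, 12]
r3 m[X9→φ3] = [54, 25, 24]
r3 m[X7→φ2] = [8, 2, 1]
r3 m[X7→φ6] = [9, 7, 8]
r3 m[X5→φ0] = [63, 14, 42]
r3 m[X5→φ1] = [45, 12, 30]
r3 m[X5→φ7] = [35, 42, 35]
r3 m[X13→φ3] = [27, 18, 30]
r3 m[X13→φ4] = [18, 24, 25]
r3 m[X13→φ5] = [54, 48, 30]
r3 m[X2→φ1] = [1, 1, 1]
r4 m[φ0→X9] = [126, 315, 189]
r4 m[φ0→X5] = [200, 324, 200]
r4 m[φ1→X5] = [7, 7, 7]
r4 m[φ1→X2] = [315, 210, 315]
r4 m[φ2→X9] = [72, 24, 56]
r4 m[φ2→X7] = [324, 180, 288]
r4 m[φ3→X9] = [162, 150, 108]
r4 m[φ3→X13] = [324, 200, 216]
r4 m[φ4→X13] = [9, 6, 6]
r4 m[φ5→X13] = [3, 3, 5]
r4 m[φ6→X7] = [8, 2, 1]
r4 m[φ7→X5] = [9, 2, 6]
r4 m[X9→φ0] = [11664, 3600, 6048]
r4 m[X9→φ2] = [20412, 47250, 20412]
r4 m[X9→φ3] = [9072, 7560, 10584]
r4 m[X7→φ2] = [8, 2, 1]
r4 m[X7→φ6] = [324, 180, 288]
r4 m[X5→φ0] = [63, 14, 42]
r4 m[X5→φ1] = [1800, 648, 1200]
r4 m[X5→φ7] = [1400, 2268, 1400]
r4 m[X13→φ3] = [27, 18, 30]
r4 m[X13→φ4] = [972, 600, 1080]
r4 m[X13→φ5] = [2916, 1200, 1296]
r4 m[X2→φ1] = [1, 1, 1]
r5 m[φ0→X9] = [126, 315, 189]
r5 m[φ0→X5] = [23328, 69984, 34992]
r5 m[φ1→X5] = [7, 7, 7]
r5 m[φ1→X2] = [12600, 8400, 12600]
r5 m[φ2→X9] = [72, 24, 56]
r5 m[φ2→X7] = [183708, 142884, 236250]
r5 m[φ3→X9] = [162, 150, 108]
r5 m[φ3→X13] = [54432, 60480, 37800]
r5 m[φ4→X13] = [9, 6, 6]
r5 m[φ5→X13] = [3, 3, 5]
r5 m[φ6→X7] = [8, 2, 1]
r5 m[φ7→X5] = [9, 2, 6]
r5 m[X9→φ0] = [11664, 3600, 6048]
r5 m[X9→φ2] = [20412, 47250, 20412]
r5 m[X9→φ3] = [9072, 7560, 10584]
r5 m[X7→φ2] = [8, 2, 1]
r5 m[X7→φ6] = [324, 180, 288]
r5 m[X5→φ0] = [63, 14, 42]
r5 m[X5→φ1] = [1800, 648, 1200]
r5 m[X5→φ7] = [1400, 2268, 1400]
r5 m[X13→φ3] = [27, 18, 30]
r5 m[X13→φ4] = [972, 600, 1080]
r5 m[X13→φ5] = [2916, 1200, 1296]
r5 m[X2→φ1] = [1, 1, 1]
r6 m[φ0→X9] = [126, 315, 189]
r6 m[φ0→X5] = [23328, 69984, 34992]
r6 m[φ1→X5] = [7, 7, 7]
r6 m[φ1→X2] = [12600, 8400, 12600]
r6 m[φ2→X9] = [72, 24, 56]
r6 m[φ2→X7] = [183708, 142884, 236250]
r6 m[φ3→X9] = [162, 150, 108]
r6 m[φ3→X13] = [54432, 60480, 37800]
r6 m[φ4→X13] = [9, 6, 6]
r6 m[φ5→X13] = [3, 3, 5]
r6 m[φ6→X7] = [8, 2, 1]
r6 m[φ7→X5] = [9, 2, 6]
r6 m[X9→φ0] = [11664, 3600, 6048]
r6 m[X9→φ2] = [20412, 47250, 20412]
r6 m[X9→φ3] = [9072, 7560, 10584]
r6 m[X7→φ2] = [8, 2, 1]
r6 m[X7→φ6] = [183708, 142884, 236250]
r6 m[X5→φ0] = [63, 14, 42]
r6 m[X5→φ1] = [209952, 139968, 209952]
r6 m[X5→φ7] = [163296, 489888, 244944]
r6 m[X13→φ3] = [27, 18, 30]
r6 m[X13→φ4] = [163296, 181440, 189000]
r6 m[X13→φ5] = [489888, 362880, 226800]
r6 m[X2→φ1] = [1, 1, 1]
r7 m[φ0→X9] = [126, 315, 189]
r7 m[φ0→X5] = [23328, 69984, 34992]
r7 m[φ1→X5] = [7, 7, 7]
r7 m[φ1→X2] = [1469664, 1469664, 1469664]
r7 m[φ2→X9] = [72, 24, 56]
r7 m[φ2→X7] = [183708, 142884, 236250]
r7 m[φ3→X9] = [162, 150, 108]
r7 m[φ3→X13] = [54432, 60480, 37800]
r7 m[φ4→X13] = [9, 6, 6]
r7 m[φ5→X13] = [3, 3, 5]
r7 m[φ6→X7] = [8, 2, 1]
r7 m[φ7→X5] = [9, 2, 6]
r7 m[X9→φ0] = [11664, 3600, 6048]
r7 m[X9→φ2] = [20412, 47250, 20412]
r7 m[X9→φ3] = [9072, 7560, 10584]
r7 m[X7→φ2] = [8, 2, 1]
r7 m[X7→φ6] = [183708, 142884, 236250]
r7 m[X5→φ0] = [63, 14, 42]
r7 m[X5→φ1] = [209952, 139968, 209952]
r7 m[X5→φ7] = [163296, 489888, 244944]
r7 m[X13→φ3] = [27, 18, 30]
r7 m[X13→φ4] = [163296, 181440, 189000]
r7 m[X13→φ5] = [489888, 362880, 226800]
r7 m[X2→φ1] = [1, 1, 1]
r8 m[φ0→X9] = [126, 315, 189]
r8 m[φ0→X5] = [23328, 69984, 34992]
r8 m[φ1→X5] = [7, 7, 7]
r8 m[φ1→X2] = [1469664, 1469664, 1469664]
r8 m[φ2→X9] = [72, 24, 56]
r8 m[φ2→X7] = [183708, 142884, 236250]
r8 m[φ3→X9] = [162, 150, 108]
r8 m[φ3→X13] = [54432, 60480, 37800]
r8 m[φ4→X13] = [9, 6, 6]
r8 m[φ5→X13] = [3, 3, 5]
r8 m[φ6→X7] = [8, 2, 1]
r8 m[φ7→X5] = [9, 2, 6]
r8 m[X9→φ0] = [11664, 3600, 6048]
r8 m[X9→φ2] = [20412, 47250, 20412]
r8 m[X9→φ3] = [9072, 7560, 10584]
r8 m[X7→φ2] = [8, 2, 1]
r8 m[X7→φ6] = [183708, 142884, 236250]
r8 m[X5→φ0] = [63, 14, 42]
r8 m[X5→φ1] = [209952, 139968, 209952]
r8 m[X5→φ7] = [163296, 489888, 244944]
r8 m[X13→φ3] = [27, 18, 30]
r8 m[X13→φ4] = [163296, 181440, 189000]
r8 m[X13→φ5] = [489888, 362880, 226800]
r8 m[X2→φ1] = [1, 1, 1]
fixed point reached at round 8
b[X7] = ⊗ incoming = [1469664, 285768, 236250]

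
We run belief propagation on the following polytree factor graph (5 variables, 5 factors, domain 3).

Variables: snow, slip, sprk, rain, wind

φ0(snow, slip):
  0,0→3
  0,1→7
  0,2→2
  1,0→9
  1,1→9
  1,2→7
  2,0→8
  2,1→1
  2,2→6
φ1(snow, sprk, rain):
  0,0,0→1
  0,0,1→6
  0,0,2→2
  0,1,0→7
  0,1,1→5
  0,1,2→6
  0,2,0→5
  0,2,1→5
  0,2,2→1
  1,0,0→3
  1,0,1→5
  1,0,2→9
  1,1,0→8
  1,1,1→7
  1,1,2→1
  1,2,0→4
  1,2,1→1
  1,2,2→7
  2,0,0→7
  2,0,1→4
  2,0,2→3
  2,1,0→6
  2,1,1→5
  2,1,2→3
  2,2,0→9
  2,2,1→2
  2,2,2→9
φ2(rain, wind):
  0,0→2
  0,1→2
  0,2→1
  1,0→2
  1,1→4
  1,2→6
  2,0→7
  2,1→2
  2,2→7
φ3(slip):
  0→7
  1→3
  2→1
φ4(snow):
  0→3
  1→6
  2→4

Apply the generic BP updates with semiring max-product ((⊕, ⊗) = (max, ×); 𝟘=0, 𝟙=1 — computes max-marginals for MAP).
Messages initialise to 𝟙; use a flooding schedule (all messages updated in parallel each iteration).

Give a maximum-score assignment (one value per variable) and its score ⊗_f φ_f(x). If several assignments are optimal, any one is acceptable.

init: all messages = 𝟙 over 3 values
r1 m[φ0→snow] = [7, 9, 8]
r1 m[φ0→slip] = [9, 9, 7]
r1 m[φ1→snow] = [7, 9, 9]
r1 m[φ1→sprk] = [9, 8, 9]
r1 m[φ1→rain] = [9, 7, 9]
r1 m[φ2→rain] = [2, 6, 7]
r1 m[φ2→wind] = [7, 4, 7]
r1 m[φ3→slip] = [7, 3, 1]
r1 m[φ4→snow] = [3, 6, 4]
r1 m[snow→φ0] = [1, 1, 1]
r1 m[snow→φ1] = [1, 1, 1]
r1 m[snow→φ4] = [1, 1, 1]
r1 m[slip→φ0] = [1, 1, 1]
r1 m[slip→φ3] = [1, 1, 1]
r1 m[sprk→φ1] = [1, 1, 1]
r1 m[rain→φ1] = [1, 1, 1]
r1 m[rain→φ2] = [1, 1, 1]
r1 m[wind→φ2] = [1, 1, 1]
r2 m[φ0→snow] = [7, 9, 8]
r2 m[φ0→slip] = [9, 9, 7]
r2 m[φ1→snow] = [7, 9, 9]
r2 m[φ1→sprk] = [9, 8, 9]
r2 m[φ1→rain] = [9, 7, 9]
r2 m[φ2→rain] = [2, 6, 7]
r2 m[φ2→wind] = [7, 4, 7]
r2 m[φ3→slip] = [7, 3, 1]
r2 m[φ4→snow] = [3, 6, 4]
r2 m[snow→φ0] = [21, 54, 36]
r2 m[snow→φ1] = [21, 54, 32]
r2 m[snow→φ4] = [49, 81, 72]
r2 m[slip→φ0] = [7, 3, 1]
r2 m[slip→φ3] = [9, 9, 7]
r2 m[sprk→φ1] = [1, 1, 1]
r2 m[rain→φ1] = [2, 6, 7]
r2 m[rain→φ2] = [9, 7, 9]
r2 m[wind→φ2] = [1, 1, 1]
r3 m[φ0→snow] = [21, 63, 56]
r3 m[φ0→slip] = [486, 486, 378]
r3 m[φ1→snow] = [42, 63, 63]
r3 m[φ1→sprk] = [3402, 2268, 2646]
r3 m[φ1→rain] = [432, 378, 486]
r3 m[φ2→rain] = [2, 6, 7]
r3 m[φ2→wind] = [63, 28, 63]
r3 m[φ3→slip] = [7, 3, 1]
r3 m[φ4→snow] = [3, 6, 4]
r3 m[snow→φ0] = [21, 54, 36]
r3 m[snow→φ1] = [21, 54, 32]
r3 m[snow→φ4] = [49, 81, 72]
r3 m[slip→φ0] = [7, 3, 1]
r3 m[slip→φ3] = [9, 9, 7]
r3 m[sprk→φ1] = [1, 1, 1]
r3 m[rain→φ1] = [2, 6, 7]
r3 m[rain→φ2] = [9, 7, 9]
r3 m[wind→φ2] = [1, 1, 1]
r4 m[φ0→snow] = [21, 63, 56]
r4 m[φ0→slip] = [486, 486, 378]
r4 m[φ1→snow] = [42, 63, 63]
r4 m[φ1→sprk] = [3402, 2268, 2646]
r4 m[φ1→rain] = [432, 378, 486]
r4 m[φ2→rain] = [2, 6, 7]
r4 m[φ2→wind] = [63, 28, 63]
r4 m[φ3→slip] = [7, 3, 1]
r4 m[φ4→snow] = [3, 6, 4]
r4 m[snow→φ0] = [126, 378, 252]
r4 m[snow→φ1] = [63, 378, 224]
r4 m[snow→φ4] = [882, 3969, 3528]
r4 m[slip→φ0] = [7, 3, 1]
r4 m[slip→φ3] = [486, 486, 378]
r4 m[sprk→φ1] = [1, 1, 1]
r4 m[rain→φ1] = [2, 6, 7]
r4 m[rain→φ2] = [432, 378, 486]
r4 m[wind→φ2] = [1, 1, 1]
r5 m[φ0→snow] = [21, 63, 56]
r5 m[φ0→slip] = [3402, 3402, 2646]
r5 m[φ1→snow] = [42, 63, 63]
r5 m[φ1→sprk] = [23814, 15876, 18522]
r5 m[φ1→rain] = [3024, 2646, 3402]
r5 m[φ2→rain] = [2, 6, 7]
r5 m[φ2→wind] = [3402, 1512, 3402]
r5 m[φ3→slip] = [7, 3, 1]
r5 m[φ4→snow] = [3, 6, 4]
r5 m[snow→φ0] = [126, 378, 252]
r5 m[snow→φ1] = [63, 378, 224]
r5 m[snow→φ4] = [882, 3969, 3528]
r5 m[slip→φ0] = [7, 3, 1]
r5 m[slip→φ3] = [486, 486, 378]
r5 m[sprk→φ1] = [1, 1, 1]
r5 m[rain→φ1] = [2, 6, 7]
r5 m[rain→φ2] = [432, 378, 486]
r5 m[wind→φ2] = [1, 1, 1]
r6 m[φ0→snow] = [21, 63, 56]
r6 m[φ0→slip] = [3402, 3402, 2646]
r6 m[φ1→snow] = [42, 63, 63]
r6 m[φ1→sprk] = [23814, 15876, 18522]
r6 m[φ1→rain] = [3024, 2646, 3402]
r6 m[φ2→rain] = [2, 6, 7]
r6 m[φ2→wind] = [3402, 1512, 3402]
r6 m[φ3→slip] = [7, 3, 1]
r6 m[φ4→snow] = [3, 6, 4]
r6 m[snow→φ0] = [126, 378, 252]
r6 m[snow→φ1] = [63, 378, 224]
r6 m[snow→φ4] = [882, 3969, 3528]
r6 m[slip→φ0] = [7, 3, 1]
r6 m[slip→φ3] = [3402, 3402, 2646]
r6 m[sprk→φ1] = [1, 1, 1]
r6 m[rain→φ1] = [2, 6, 7]
r6 m[rain→φ2] = [3024, 2646, 3402]
r6 m[wind→φ2] = [1, 1, 1]
r7 m[φ0→snow] = [21, 63, 56]
r7 m[φ0→slip] = [3402, 3402, 2646]
r7 m[φ1→snow] = [42, 63, 63]
r7 m[φ1→sprk] = [23814, 15876, 18522]
r7 m[φ1→rain] = [3024, 2646, 3402]
r7 m[φ2→rain] = [2, 6, 7]
r7 m[φ2→wind] = [23814, 10584, 23814]
r7 m[φ3→slip] = [7, 3, 1]
r7 m[φ4→snow] = [3, 6, 4]
r7 m[snow→φ0] = [126, 378, 252]
r7 m[snow→φ1] = [63, 378, 224]
r7 m[snow→φ4] = [882, 3969, 3528]
r7 m[slip→φ0] = [7, 3, 1]
r7 m[slip→φ3] = [3402, 3402, 2646]
r7 m[sprk→φ1] = [1, 1, 1]
r7 m[rain→φ1] = [2, 6, 7]
r7 m[rain→φ2] = [3024, 2646, 3402]
r7 m[wind→φ2] = [1, 1, 1]
r8 m[φ0→snow] = [21, 63, 56]
r8 m[φ0→slip] = [3402, 3402, 2646]
r8 m[φ1→snow] = [42, 63, 63]
r8 m[φ1→sprk] = [23814, 15876, 18522]
r8 m[φ1→rain] = [3024, 2646, 3402]
r8 m[φ2→rain] = [2, 6, 7]
r8 m[φ2→wind] = [23814, 10584, 23814]
r8 m[φ3→slip] = [7, 3, 1]
r8 m[φ4→snow] = [3, 6, 4]
r8 m[snow→φ0] = [126, 378, 252]
r8 m[snow→φ1] = [63, 378, 224]
r8 m[snow→φ4] = [882, 3969, 3528]
r8 m[slip→φ0] = [7, 3, 1]
r8 m[slip→φ3] = [3402, 3402, 2646]
r8 m[sprk→φ1] = [1, 1, 1]
r8 m[rain→φ1] = [2, 6, 7]
r8 m[rain→φ2] = [3024, 2646, 3402]
r8 m[wind→φ2] = [1, 1, 1]
fixed point reached at round 8
traceback from snow: (snow=1, slip=0, sprk=0, rain=2, wind=0), score=23814

assignment: (snow=1, slip=0, sprk=0, rain=2, wind=0); score = 23814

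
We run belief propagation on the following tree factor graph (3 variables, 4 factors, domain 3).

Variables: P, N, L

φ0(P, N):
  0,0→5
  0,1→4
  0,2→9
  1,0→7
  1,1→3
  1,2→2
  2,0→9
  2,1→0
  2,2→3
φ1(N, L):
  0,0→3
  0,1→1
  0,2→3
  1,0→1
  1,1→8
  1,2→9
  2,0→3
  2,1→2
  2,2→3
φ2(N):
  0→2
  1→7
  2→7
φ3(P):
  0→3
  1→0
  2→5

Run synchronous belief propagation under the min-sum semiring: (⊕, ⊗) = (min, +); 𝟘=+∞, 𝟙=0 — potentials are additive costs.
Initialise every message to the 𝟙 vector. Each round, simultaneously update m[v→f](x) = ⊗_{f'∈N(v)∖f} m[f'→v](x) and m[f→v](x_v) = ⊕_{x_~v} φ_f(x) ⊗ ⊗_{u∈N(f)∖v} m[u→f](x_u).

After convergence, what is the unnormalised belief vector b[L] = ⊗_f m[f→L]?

b[L] = [11, 10, 12]

init: all messages = 𝟙 over 3 values
r1 m[φ0→P] = [4, 2, 0]
r1 m[φ0→N] = [5, 0, 2]
r1 m[φ1→N] = [1, 1, 2]
r1 m[φ1→L] = [1, 1, 3]
r1 m[φ2→N] = [2, 7, 7]
r1 m[φ3→P] = [3, 0, 5]
r1 m[P→φ0] = [0, 0, 0]
r1 m[P→φ3] = [0, 0, 0]
r1 m[N→φ0] = [0, 0, 0]
r1 m[N→φ1] = [0, 0, 0]
r1 m[N→φ2] = [0, 0, 0]
r1 m[L→φ1] = [0, 0, 0]
r2 m[φ0→P] = [4, 2, 0]
r2 m[φ0→N] = [5, 0, 2]
r2 m[φ1→N] = [1, 1, 2]
r2 m[φ1→L] = [1, 1, 3]
r2 m[φ2→N] = [2, 7, 7]
r2 m[φ3→P] = [3, 0, 5]
r2 m[P→φ0] = [3, 0, 5]
r2 m[P→φ3] = [4, 2, 0]
r2 m[N→φ0] = [3, 8, 9]
r2 m[N→φ1] = [7, 7, 9]
r2 m[N→φ2] = [6, 1, 4]
r2 m[L→φ1] = [0, 0, 0]
r3 m[φ0→P] = [8, 10, 8]
r3 m[φ0→N] = [7, 3, 2]
r3 m[φ1→N] = [1, 1, 2]
r3 m[φ1→L] = [8, 8, 10]
r3 m[φ2→N] = [2, 7, 7]
r3 m[φ3→P] = [3, 0, 5]
r3 m[P→φ0] = [3, 0, 5]
r3 m[P→φ3] = [4, 2, 0]
r3 m[N→φ0] = [3, 8, 9]
r3 m[N→φ1] = [7, 7, 9]
r3 m[N→φ2] = [6, 1, 4]
r3 m[L→φ1] = [0, 0, 0]
r4 m[φ0→P] = [8, 10, 8]
r4 m[φ0→N] = [7, 3, 2]
r4 m[φ1→N] = [1, 1, 2]
r4 m[φ1→L] = [8, 8, 10]
r4 m[φ2→N] = [2, 7, 7]
r4 m[φ3→P] = [3, 0, 5]
r4 m[P→φ0] = [3, 0, 5]
r4 m[P→φ3] = [8, 10, 8]
r4 m[N→φ0] = [3, 8, 9]
r4 m[N→φ1] = [9, 10, 9]
r4 m[N→φ2] = [8, 4, 4]
r4 m[L→φ1] = [0, 0, 0]
r5 m[φ0→P] = [8, 10, 8]
r5 m[φ0→N] = [7, 3, 2]
r5 m[φ1→N] = [1, 1, 2]
r5 m[φ1→L] = [11, 10, 12]
r5 m[φ2→N] = [2, 7, 7]
r5 m[φ3→P] = [3, 0, 5]
r5 m[P→φ0] = [3, 0, 5]
r5 m[P→φ3] = [8, 10, 8]
r5 m[N→φ0] = [3, 8, 9]
r5 m[N→φ1] = [9, 10, 9]
r5 m[N→φ2] = [8, 4, 4]
r5 m[L→φ1] = [0, 0, 0]
r6 m[φ0→P] = [8, 10, 8]
r6 m[φ0→N] = [7, 3, 2]
r6 m[φ1→N] = [1, 1, 2]
r6 m[φ1→L] = [11, 10, 12]
r6 m[φ2→N] = [2, 7, 7]
r6 m[φ3→P] = [3, 0, 5]
r6 m[P→φ0] = [3, 0, 5]
r6 m[P→φ3] = [8, 10, 8]
r6 m[N→φ0] = [3, 8, 9]
r6 m[N→φ1] = [9, 10, 9]
r6 m[N→φ2] = [8, 4, 4]
r6 m[L→φ1] = [0, 0, 0]
fixed point reached at round 6
b[L] = ⊗ incoming = [11, 10, 12]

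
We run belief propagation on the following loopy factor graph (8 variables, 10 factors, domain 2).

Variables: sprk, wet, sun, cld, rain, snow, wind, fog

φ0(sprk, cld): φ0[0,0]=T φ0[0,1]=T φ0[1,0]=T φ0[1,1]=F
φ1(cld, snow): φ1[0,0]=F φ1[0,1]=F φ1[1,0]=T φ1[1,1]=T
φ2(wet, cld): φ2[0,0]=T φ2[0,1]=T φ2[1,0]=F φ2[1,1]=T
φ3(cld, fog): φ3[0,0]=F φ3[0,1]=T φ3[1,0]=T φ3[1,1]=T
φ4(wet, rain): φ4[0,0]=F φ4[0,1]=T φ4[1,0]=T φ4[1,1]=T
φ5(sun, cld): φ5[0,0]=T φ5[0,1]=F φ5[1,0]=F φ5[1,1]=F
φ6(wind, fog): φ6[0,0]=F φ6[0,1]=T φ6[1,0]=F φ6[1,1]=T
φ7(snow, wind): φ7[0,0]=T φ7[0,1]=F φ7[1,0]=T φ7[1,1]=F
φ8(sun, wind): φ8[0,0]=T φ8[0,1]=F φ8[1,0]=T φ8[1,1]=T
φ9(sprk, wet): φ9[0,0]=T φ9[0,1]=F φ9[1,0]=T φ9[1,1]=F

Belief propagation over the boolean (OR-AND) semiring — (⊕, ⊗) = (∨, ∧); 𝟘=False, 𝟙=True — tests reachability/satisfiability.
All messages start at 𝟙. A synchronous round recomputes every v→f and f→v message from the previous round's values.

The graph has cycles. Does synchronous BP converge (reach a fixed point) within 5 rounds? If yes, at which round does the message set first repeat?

NOT CONVERGED within 5 rounds

init: all messages = 𝟙 over 2 values
r1 m[φ0→sprk] = [T, T]
r1 m[φ0→cld] = [T, T]
r1 m[φ1→cld] = [F, T]
r1 m[φ1→snow] = [T, T]
r1 m[φ2→wet] = [T, T]
r1 m[φ2→cld] = [T, T]
r1 m[φ3→cld] = [T, T]
r1 m[φ3→fog] = [T, T]
r1 m[φ4→wet] = [T, T]
r1 m[φ4→rain] = [T, T]
r1 m[φ5→sun] = [T, F]
r1 m[φ5→cld] = [T, F]
r1 m[φ6→wind] = [T, T]
r1 m[φ6→fog] = [F, T]
r1 m[φ7→snow] = [T, T]
r1 m[φ7→wind] = [T, F]
r1 m[φ8→sun] = [T, T]
r1 m[φ8→wind] = [T, T]
r1 m[φ9→sprk] = [T, T]
r1 m[φ9→wet] = [T, F]
r1 m[sprk→φ0] = [T, T]
r1 m[sprk→φ9] = [T, T]
r1 m[wet→φ2] = [T, T]
r1 m[wet→φ4] = [T, T]
r1 m[wet→φ9] = [T, T]
r1 m[sun→φ5] = [T, T]
r1 m[sun→φ8] = [T, T]
r1 m[cld→φ0] = [T, T]
r1 m[cld→φ1] = [T, T]
r1 m[cld→φ2] = [T, T]
r1 m[cld→φ3] = [T, T]
r1 m[cld→φ5] = [T, T]
r1 m[rain→φ4] = [T, T]
r1 m[snow→φ1] = [T, T]
r1 m[snow→φ7] = [T, T]
r1 m[wind→φ6] = [T, T]
r1 m[wind→φ7] = [T, T]
r1 m[wind→φ8] = [T, T]
r1 m[fog→φ3] = [T, T]
r1 m[fog→φ6] = [T, T]
r2 m[φ0→sprk] = [T, T]
r2 m[φ0→cld] = [T, T]
r2 m[φ1→cld] = [F, T]
r2 m[φ1→snow] = [T, T]
r2 m[φ2→wet] = [T, T]
r2 m[φ2→cld] = [T, T]
r2 m[φ3→cld] = [T, T]
r2 m[φ3→fog] = [T, T]
r2 m[φ4→wet] = [T, T]
r2 m[φ4→rain] = [T, T]
r2 m[φ5→sun] = [T, F]
r2 m[φ5→cld] = [T, F]
r2 m[φ6→wind] = [T, T]
r2 m[φ6→fog] = [F, T]
r2 m[φ7→snow] = [T, T]
r2 m[φ7→wind] = [T, F]
r2 m[φ8→sun] = [T, T]
r2 m[φ8→wind] = [T, T]
r2 m[φ9→sprk] = [T, T]
r2 m[φ9→wet] = [T, F]
r2 m[sprk→φ0] = [T, T]
r2 m[sprk→φ9] = [T, T]
r2 m[wet→φ2] = [T, F]
r2 m[wet→φ4] = [T, F]
r2 m[wet→φ9] = [T, T]
r2 m[sun→φ5] = [T, T]
r2 m[sun→φ8] = [T, F]
r2 m[cld→φ0] = [F, F]
r2 m[cld→φ1] = [T, F]
r2 m[cld→φ2] = [F, F]
r2 m[cld→φ3] = [F, F]
r2 m[cld→φ5] = [F, T]
r2 m[rain→φ4] = [T, T]
r2 m[snow→φ1] = [T, T]
r2 m[snow→φ7] = [T, T]
r2 m[wind→φ6] = [T, F]
r2 m[wind→φ7] = [T, T]
r2 m[wind→φ8] = [T, F]
r2 m[fog→φ3] = [F, T]
r2 m[fog→φ6] = [T, T]
r3 m[φ0→sprk] = [F, F]
r3 m[φ0→cld] = [T, T]
r3 m[φ1→cld] = [F, T]
r3 m[φ1→snow] = [F, F]
r3 m[φ2→wet] = [F, F]
r3 m[φ2→cld] = [T, T]
r3 m[φ3→cld] = [T, T]
r3 m[φ3→fog] = [F, F]
r3 m[φ4→wet] = [T, T]
r3 m[φ4→rain] = [F, T]
r3 m[φ5→sun] = [F, F]
r3 m[φ5→cld] = [T, F]
r3 m[φ6→wind] = [T, T]
r3 m[φ6→fog] = [F, T]
r3 m[φ7→snow] = [T, T]
r3 m[φ7→wind] = [T, F]
r3 m[φ8→sun] = [T, T]
r3 m[φ8→wind] = [T, F]
r3 m[φ9→sprk] = [T, T]
r3 m[φ9→wet] = [T, F]
r3 m[sprk→φ0] = [T, T]
r3 m[sprk→φ9] = [T, T]
r3 m[wet→φ2] = [T, F]
r3 m[wet→φ4] = [T, F]
r3 m[wet→φ9] = [T, T]
r3 m[sun→φ5] = [T, T]
r3 m[sun→φ8] = [T, F]
r3 m[cld→φ0] = [F, F]
r3 m[cld→φ1] = [T, F]
r3 m[cld→φ2] = [F, F]
r3 m[cld→φ3] = [F, F]
r3 m[cld→φ5] = [F, T]
r3 m[rain→φ4] = [T, T]
r3 m[snow→φ1] = [T, T]
r3 m[snow→φ7] = [T, T]
r3 m[wind→φ6] = [T, F]
r3 m[wind→φ7] = [T, T]
r3 m[wind→φ8] = [T, F]
r3 m[fog→φ3] = [F, T]
r3 m[fog→φ6] = [T, T]
r4 m[φ0→sprk] = [F, F]
r4 m[φ0→cld] = [T, T]
r4 m[φ1→cld] = [F, T]
r4 m[φ1→snow] = [F, F]
r4 m[φ2→wet] = [F, F]
r4 m[φ2→cld] = [T, T]
r4 m[φ3→cld] = [T, T]
r4 m[φ3→fog] = [F, F]
r4 m[φ4→wet] = [T, T]
r4 m[φ4→rain] = [F, T]
r4 m[φ5→sun] = [F, F]
r4 m[φ5→cld] = [T, F]
r4 m[φ6→wind] = [T, T]
r4 m[φ6→fog] = [F, T]
r4 m[φ7→snow] = [T, T]
r4 m[φ7→wind] = [T, F]
r4 m[φ8→sun] = [T, T]
r4 m[φ8→wind] = [T, F]
r4 m[φ9→sprk] = [T, T]
r4 m[φ9→wet] = [T, F]
r4 m[sprk→φ0] = [T, T]
r4 m[sprk→φ9] = [F, F]
r4 m[wet→φ2] = [T, F]
r4 m[wet→φ4] = [F, F]
r4 m[wet→φ9] = [F, F]
r4 m[sun→φ5] = [T, T]
r4 m[sun→φ8] = [F, F]
r4 m[cld→φ0] = [F, F]
r4 m[cld→φ1] = [T, F]
r4 m[cld→φ2] = [F, F]
r4 m[cld→φ3] = [F, F]
r4 m[cld→φ5] = [F, T]
r4 m[rain→φ4] = [T, T]
r4 m[snow→φ1] = [T, T]
r4 m[snow→φ7] = [F, F]
r4 m[wind→φ6] = [T, F]
r4 m[wind→φ7] = [T, F]
r4 m[wind→φ8] = [T, F]
r4 m[fog→φ3] = [F, T]
r4 m[fog→φ6] = [F, F]
r5 m[φ0→sprk] = [F, F]
r5 m[φ0→cld] = [T, T]
r5 m[φ1→cld] = [F, T]
r5 m[φ1→snow] = [F, F]
r5 m[φ2→wet] = [F, F]
r5 m[φ2→cld] = [T, T]
r5 m[φ3→cld] = [T, T]
r5 m[φ3→fog] = [F, F]
r5 m[φ4→wet] = [T, T]
r5 m[φ4→rain] = [F, F]
r5 m[φ5→sun] = [F, F]
r5 m[φ5→cld] = [T, F]
r5 m[φ6→wind] = [F, F]
r5 m[φ6→fog] = [F, T]
r5 m[φ7→snow] = [T, T]
r5 m[φ7→wind] = [F, F]
r5 m[φ8→sun] = [T, T]
r5 m[φ8→wind] = [F, F]
r5 m[φ9→sprk] = [F, F]
r5 m[φ9→wet] = [F, F]
r5 m[sprk→φ0] = [T, T]
r5 m[sprk→φ9] = [F, F]
r5 m[wet→φ2] = [T, F]
r5 m[wet→φ4] = [F, F]
r5 m[wet→φ9] = [F, F]
r5 m[sun→φ5] = [T, T]
r5 m[sun→φ8] = [F, F]
r5 m[cld→φ0] = [F, F]
r5 m[cld→φ1] = [T, F]
r5 m[cld→φ2] = [F, F]
r5 m[cld→φ3] = [F, F]
r5 m[cld→φ5] = [F, T]
r5 m[rain→φ4] = [T, T]
r5 m[snow→φ1] = [T, T]
r5 m[snow→φ7] = [F, F]
r5 m[wind→φ6] = [T, F]
r5 m[wind→φ7] = [T, F]
r5 m[wind→φ8] = [T, F]
r5 m[fog→φ3] = [F, T]
r5 m[fog→φ6] = [F, F]
no fixed point within 5 rounds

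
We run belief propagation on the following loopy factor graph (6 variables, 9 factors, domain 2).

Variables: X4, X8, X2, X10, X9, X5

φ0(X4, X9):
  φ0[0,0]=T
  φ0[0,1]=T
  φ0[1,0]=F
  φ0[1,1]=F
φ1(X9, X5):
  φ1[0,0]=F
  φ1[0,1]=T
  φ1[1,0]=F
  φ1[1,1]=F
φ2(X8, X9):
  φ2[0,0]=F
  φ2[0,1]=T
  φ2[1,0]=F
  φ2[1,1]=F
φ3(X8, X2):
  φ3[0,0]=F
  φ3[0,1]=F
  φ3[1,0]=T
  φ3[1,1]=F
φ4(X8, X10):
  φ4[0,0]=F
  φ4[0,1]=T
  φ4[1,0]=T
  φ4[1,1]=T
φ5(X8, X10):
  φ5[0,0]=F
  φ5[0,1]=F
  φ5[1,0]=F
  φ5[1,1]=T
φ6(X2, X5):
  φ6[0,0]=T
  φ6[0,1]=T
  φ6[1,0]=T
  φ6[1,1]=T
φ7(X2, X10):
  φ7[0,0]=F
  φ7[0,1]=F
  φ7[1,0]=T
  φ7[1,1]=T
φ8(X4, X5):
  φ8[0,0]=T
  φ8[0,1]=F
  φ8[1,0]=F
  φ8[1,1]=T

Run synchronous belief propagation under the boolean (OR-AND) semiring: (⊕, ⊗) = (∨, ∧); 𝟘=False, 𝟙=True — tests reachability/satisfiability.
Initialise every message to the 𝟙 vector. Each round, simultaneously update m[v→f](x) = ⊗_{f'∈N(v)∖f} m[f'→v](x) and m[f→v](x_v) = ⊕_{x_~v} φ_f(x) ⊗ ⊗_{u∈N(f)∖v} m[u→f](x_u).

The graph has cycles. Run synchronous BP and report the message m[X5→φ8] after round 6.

init: all messages = 𝟙 over 2 values
r1 m[φ0→X4] = [T, F]
r1 m[φ0→X9] = [T, T]
r1 m[φ1→X9] = [T, F]
r1 m[φ1→X5] = [F, T]
r1 m[φ2→X8] = [T, F]
r1 m[φ2→X9] = [F, T]
r1 m[φ3→X8] = [F, T]
r1 m[φ3→X2] = [T, F]
r1 m[φ4→X8] = [T, T]
r1 m[φ4→X10] = [T, T]
r1 m[φ5→X8] = [F, T]
r1 m[φ5→X10] = [F, T]
r1 m[φ6→X2] = [T, T]
r1 m[φ6→X5] = [T, T]
r1 m[φ7→X2] = [F, T]
r1 m[φ7→X10] = [T, T]
r1 m[φ8→X4] = [T, T]
r1 m[φ8→X5] = [T, T]
r1 m[X4→φ0] = [T, T]
r1 m[X4→φ8] = [T, T]
r1 m[X8→φ2] = [T, T]
r1 m[X8→φ3] = [T, T]
r1 m[X8→φ4] = [T, T]
r1 m[X8→φ5] = [T, T]
r1 m[X2→φ3] = [T, T]
r1 m[X2→φ6] = [T, T]
r1 m[X2→φ7] = [T, T]
r1 m[X10→φ4] = [T, T]
r1 m[X10→φ5] = [T, T]
r1 m[X10→φ7] = [T, T]
r1 m[X9→φ0] = [T, T]
r1 m[X9→φ1] = [T, T]
r1 m[X9→φ2] = [T, T]
r1 m[X5→φ1] = [T, T]
r1 m[X5→φ6] = [T, T]
r1 m[X5→φ8] = [T, T]
r2 m[φ0→X4] = [T, F]
r2 m[φ0→X9] = [T, T]
r2 m[φ1→X9] = [T, F]
r2 m[φ1→X5] = [F, T]
r2 m[φ2→X8] = [T, F]
r2 m[φ2→X9] = [F, T]
r2 m[φ3→X8] = [F, T]
r2 m[φ3→X2] = [T, F]
r2 m[φ4→X8] = [T, T]
r2 m[φ4→X10] = [T, T]
r2 m[φ5→X8] = [F, T]
r2 m[φ5→X10] = [F, T]
r2 m[φ6→X2] = [T, T]
r2 m[φ6→X5] = [T, T]
r2 m[φ7→X2] = [F, T]
r2 m[φ7→X10] = [T, T]
r2 m[φ8→X4] = [T, T]
r2 m[φ8→X5] = [T, T]
r2 m[X4→φ0] = [T, T]
r2 m[X4→φ8] = [T, F]
r2 m[X8→φ2] = [F, T]
r2 m[X8→φ3] = [F, F]
r2 m[X8→φ4] = [F, F]
r2 m[X8→φ5] = [F, F]
r2 m[X2→φ3] = [F, T]
r2 m[X2→φ6] = [F, F]
r2 m[X2→φ7] = [T, F]
r2 m[X10→φ4] = [F, T]
r2 m[X10→φ5] = [T, T]
r2 m[X10→φ7] = [F, T]
r2 m[X9→φ0] = [F, F]
r2 m[X9→φ1] = [F, T]
r2 m[X9→φ2] = [T, F]
r2 m[X5→φ1] = [T, T]
r2 m[X5→φ6] = [F, T]
r2 m[X5→φ8] = [F, T]
r3 m[φ0→X4] = [F, F]
r3 m[φ0→X9] = [T, T]
r3 m[φ1→X9] = [T, F]
r3 m[φ1→X5] = [F, F]
r3 m[φ2→X8] = [F, F]
r3 m[φ2→X9] = [F, F]
r3 m[φ3→X8] = [F, F]
r3 m[φ3→X2] = [F, F]
r3 m[φ4→X8] = [T, T]
r3 m[φ4→X10] = [F, F]
r3 m[φ5→X8] = [F, T]
r3 m[φ5→X10] = [F, F]
r3 m[φ6→X2] = [T, T]
r3 m[φ6→X5] = [F, F]
r3 m[φ7→X2] = [F, T]
r3 m[φ7→X10] = [F, F]
r3 m[φ8→X4] = [F, T]
r3 m[φ8→X5] = [T, F]
r3 m[X4→φ0] = [T, T]
r3 m[X4→φ8] = [T, F]
r3 m[X8→φ2] = [F, T]
r3 m[X8→φ3] = [F, F]
r3 m[X8→φ4] = [F, F]
r3 m[X8→φ5] = [F, F]
r3 m[X2→φ3] = [F, T]
r3 m[X2→φ6] = [F, F]
r3 m[X2→φ7] = [T, F]
r3 m[X10→φ4] = [F, T]
r3 m[X10→φ5] = [T, T]
r3 m[X10→φ7] = [F, T]
r3 m[X9→φ0] = [F, F]
r3 m[X9→φ1] = [F, T]
r3 m[X9→φ2] = [T, F]
r3 m[X5→φ1] = [T, T]
r3 m[X5→φ6] = [F, T]
r3 m[X5→φ8] = [F, T]
r4 m[φ0→X4] = [F, F]
r4 m[φ0→X9] = [T, T]
r4 m[φ1→X9] = [T, F]
r4 m[φ1→X5] = [F, F]
r4 m[φ2→X8] = [F, F]
r4 m[φ2→X9] = [F, F]
r4 m[φ3→X8] = [F, F]
r4 m[φ3→X2] = [F, F]
r4 m[φ4→X8] = [T, T]
r4 m[φ4→X10] = [F, F]
r4 m[φ5→X8] = [F, T]
r4 m[φ5→X10] = [F, F]
r4 m[φ6→X2] = [T, T]
r4 m[φ6→X5] = [F, F]
r4 m[φ7→X2] = [F, T]
r4 m[φ7→X10] = [F, F]
r4 m[φ8→X4] = [F, T]
r4 m[φ8→X5] = [T, F]
r4 m[X4→φ0] = [F, T]
r4 m[X4→φ8] = [F, F]
r4 m[X8→φ2] = [F, F]
r4 m[X8→φ3] = [F, F]
r4 m[X8→φ4] = [F, F]
r4 m[X8→φ5] = [F, F]
r4 m[X2→φ3] = [F, T]
r4 m[X2→φ6] = [F, F]
r4 m[X2→φ7] = [F, F]
r4 m[X10→φ4] = [F, F]
r4 m[X10→φ5] = [F, F]
r4 m[X10→φ7] = [F, F]
r4 m[X9→φ0] = [F, F]
r4 m[X9→φ1] = [F, F]
r4 m[X9→φ2] = [T, F]
r4 m[X5→φ1] = [F, F]
r4 m[X5→φ6] = [F, F]
r4 m[X5→φ8] = [F, F]
r5 m[φ0→X4] = [F, F]
r5 m[φ0→X9] = [F, F]
r5 m[φ1→X9] = [F, F]
r5 m[φ1→X5] = [F, F]
r5 m[φ2→X8] = [F, F]
r5 m[φ2→X9] = [F, F]
r5 m[φ3→X8] = [F, F]
r5 m[φ3→X2] = [F, F]
r5 m[φ4→X8] = [F, F]
r5 m[φ4→X10] = [F, F]
r5 m[φ5→X8] = [F, F]
r5 m[φ5→X10] = [F, F]
r5 m[φ6→X2] = [F, F]
r5 m[φ6→X5] = [F, F]
r5 m[φ7→X2] = [F, F]
r5 m[φ7→X10] = [F, F]
r5 m[φ8→X4] = [F, F]
r5 m[φ8→X5] = [F, F]
r5 m[X4→φ0] = [F, T]
r5 m[X4→φ8] = [F, F]
r5 m[X8→φ2] = [F, F]
r5 m[X8→φ3] = [F, F]
r5 m[X8→φ4] = [F, F]
r5 m[X8→φ5] = [F, F]
r5 m[X2→φ3] = [F, T]
r5 m[X2→φ6] = [F, F]
r5 m[X2→φ7] = [F, F]
r5 m[X10→φ4] = [F, F]
r5 m[X10→φ5] = [F, F]
r5 m[X10→φ7] = [F, F]
r5 m[X9→φ0] = [F, F]
r5 m[X9→φ1] = [F, F]
r5 m[X9→φ2] = [T, F]
r5 m[X5→φ1] = [F, F]
r5 m[X5→φ6] = [F, F]
r5 m[X5→φ8] = [F, F]
r6 m[φ0→X4] = [F, F]
r6 m[φ0→X9] = [F, F]
r6 m[φ1→X9] = [F, F]
r6 m[φ1→X5] = [F, F]
r6 m[φ2→X8] = [F, F]
r6 m[φ2→X9] = [F, F]
r6 m[φ3→X8] = [F, F]
r6 m[φ3→X2] = [F, F]
r6 m[φ4→X8] = [F, F]
r6 m[φ4→X10] = [F, F]
r6 m[φ5→X8] = [F, F]
r6 m[φ5→X10] = [F, F]
r6 m[φ6→X2] = [F, F]
r6 m[φ6→X5] = [F, F]
r6 m[φ7→X2] = [F, F]
r6 m[φ7→X10] = [F, F]
r6 m[φ8→X4] = [F, F]
r6 m[φ8→X5] = [F, F]
r6 m[X4→φ0] = [F, F]
r6 m[X4→φ8] = [F, F]
r6 m[X8→φ2] = [F, F]
r6 m[X8→φ3] = [F, F]
r6 m[X8→φ4] = [F, F]
r6 m[X8→φ5] = [F, F]
r6 m[X2→φ3] = [F, F]
r6 m[X2→φ6] = [F, F]
r6 m[X2→φ7] = [F, F]
r6 m[X10→φ4] = [F, F]
r6 m[X10→φ5] = [F, F]
r6 m[X10→φ7] = [F, F]
r6 m[X9→φ0] = [F, F]
r6 m[X9→φ1] = [F, F]
r6 m[X9→φ2] = [F, F]
r6 m[X5→φ1] = [F, F]
r6 m[X5→φ6] = [F, F]
r6 m[X5→φ8] = [F, F]

message @ round 6 = [F, F]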